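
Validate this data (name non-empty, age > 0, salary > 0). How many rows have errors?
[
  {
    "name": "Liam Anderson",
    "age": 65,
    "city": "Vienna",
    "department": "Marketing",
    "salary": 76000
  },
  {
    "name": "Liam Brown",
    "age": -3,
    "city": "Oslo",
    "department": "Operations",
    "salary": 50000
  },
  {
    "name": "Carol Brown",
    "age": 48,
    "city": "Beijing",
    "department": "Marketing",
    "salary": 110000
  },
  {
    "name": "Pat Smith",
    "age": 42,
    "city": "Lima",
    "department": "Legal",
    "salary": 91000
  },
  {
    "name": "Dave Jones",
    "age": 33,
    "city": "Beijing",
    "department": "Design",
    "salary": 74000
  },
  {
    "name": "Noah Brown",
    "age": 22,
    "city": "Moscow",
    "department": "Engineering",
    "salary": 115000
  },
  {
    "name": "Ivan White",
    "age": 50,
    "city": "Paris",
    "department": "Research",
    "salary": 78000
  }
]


Validating 7 records:
Rules: name non-empty, age > 0, salary > 0

  Row 1 (Liam Anderson): OK
  Row 2 (Liam Brown): negative age: -3
  Row 3 (Carol Brown): OK
  Row 4 (Pat Smith): OK
  Row 5 (Dave Jones): OK
  Row 6 (Noah Brown): OK
  Row 7 (Ivan White): OK

Total errors: 1

1 errors


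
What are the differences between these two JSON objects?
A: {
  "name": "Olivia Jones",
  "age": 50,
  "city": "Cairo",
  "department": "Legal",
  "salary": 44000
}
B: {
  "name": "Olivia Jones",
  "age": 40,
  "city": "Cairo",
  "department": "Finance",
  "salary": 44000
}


Comparing each field (in key order):
  name: same
  age: DIFFERENT
  city: same
  department: DIFFERENT
  salary: same
Differences:
  age: 50 -> 40
  department: Legal -> Finance

2 field(s) changed

2 changes: age, department


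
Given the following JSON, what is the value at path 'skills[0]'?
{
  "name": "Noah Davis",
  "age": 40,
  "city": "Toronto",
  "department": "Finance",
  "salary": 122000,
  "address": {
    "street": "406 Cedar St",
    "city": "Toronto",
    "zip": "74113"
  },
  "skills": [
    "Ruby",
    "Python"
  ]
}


Query: skills[0]
Path: skills -> first element
Value: Ruby

Ruby


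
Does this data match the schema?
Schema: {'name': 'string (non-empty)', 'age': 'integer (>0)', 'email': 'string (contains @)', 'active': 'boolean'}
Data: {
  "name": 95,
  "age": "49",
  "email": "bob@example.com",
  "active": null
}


Validating each field against schema:
  name: FAIL (95 is not a string)
  age: FAIL ("49" is not an integer)
  email: OK (string with @)
  active: FAIL (null is not a boolean)

Result: INVALID (3 errors: name, age, active)

INVALID (3 errors: name, age, active)


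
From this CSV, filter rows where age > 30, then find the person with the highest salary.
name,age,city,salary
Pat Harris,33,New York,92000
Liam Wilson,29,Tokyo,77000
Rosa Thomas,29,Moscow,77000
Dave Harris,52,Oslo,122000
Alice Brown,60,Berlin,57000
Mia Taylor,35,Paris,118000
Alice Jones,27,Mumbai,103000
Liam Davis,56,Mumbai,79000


Filter: age > 30
Sort by: salary (descending)

Filtered records (5):
  Dave Harris, age 52, salary $122000
  Mia Taylor, age 35, salary $118000
  Pat Harris, age 33, salary $92000
  Liam Davis, age 56, salary $79000
  Alice Brown, age 60, salary $57000

Highest salary: Dave Harris ($122000)

Dave Harris


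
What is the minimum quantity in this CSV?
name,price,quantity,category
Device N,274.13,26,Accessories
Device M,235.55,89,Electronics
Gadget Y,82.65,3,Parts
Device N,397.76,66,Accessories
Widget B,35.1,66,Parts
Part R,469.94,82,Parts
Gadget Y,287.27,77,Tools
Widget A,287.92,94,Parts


Computing minimum quantity:
Values: [26, 89, 3, 66, 66, 82, 77, 94]
Min = 3

3


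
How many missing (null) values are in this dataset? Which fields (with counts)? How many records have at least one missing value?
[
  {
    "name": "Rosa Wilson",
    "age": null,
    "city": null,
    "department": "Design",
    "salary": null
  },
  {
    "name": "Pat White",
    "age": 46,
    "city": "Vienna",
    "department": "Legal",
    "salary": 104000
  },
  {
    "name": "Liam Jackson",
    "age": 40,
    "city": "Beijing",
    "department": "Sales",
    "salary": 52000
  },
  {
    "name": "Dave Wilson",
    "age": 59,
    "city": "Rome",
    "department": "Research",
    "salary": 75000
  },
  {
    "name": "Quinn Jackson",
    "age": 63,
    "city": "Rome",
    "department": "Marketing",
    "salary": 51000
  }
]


Checking for missing (null) values in 5 records:

  Rosa Wilson: age, city, salary
  Pat White: complete
  Liam Jackson: complete
  Dave Wilson: complete
  Quinn Jackson: complete

Per field:
  name: 0 missing
  age: 1 missing
  city: 1 missing
  department: 0 missing
  salary: 1 missing

Total missing values: 3
Records with any missing: 1

3 missing values (age: 1, city: 1, salary: 1); 1 incomplete records


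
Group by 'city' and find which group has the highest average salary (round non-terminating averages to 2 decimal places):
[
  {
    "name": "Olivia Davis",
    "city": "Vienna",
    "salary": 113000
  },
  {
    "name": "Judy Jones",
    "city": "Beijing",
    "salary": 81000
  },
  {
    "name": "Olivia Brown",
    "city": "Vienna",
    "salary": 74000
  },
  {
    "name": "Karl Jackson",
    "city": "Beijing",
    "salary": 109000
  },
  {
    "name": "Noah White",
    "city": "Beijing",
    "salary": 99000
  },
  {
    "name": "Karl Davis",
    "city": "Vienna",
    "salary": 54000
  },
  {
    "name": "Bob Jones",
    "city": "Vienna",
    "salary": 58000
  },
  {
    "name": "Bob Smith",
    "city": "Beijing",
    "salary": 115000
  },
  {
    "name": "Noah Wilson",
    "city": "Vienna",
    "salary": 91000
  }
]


Group by: city

Groups:
  Beijing: 4 people, avg salary = 404000/4 = $101000
  Vienna: 5 people, avg salary = 390000/5 = $78000

Highest average salary: Beijing ($101000)

Beijing ($101000)


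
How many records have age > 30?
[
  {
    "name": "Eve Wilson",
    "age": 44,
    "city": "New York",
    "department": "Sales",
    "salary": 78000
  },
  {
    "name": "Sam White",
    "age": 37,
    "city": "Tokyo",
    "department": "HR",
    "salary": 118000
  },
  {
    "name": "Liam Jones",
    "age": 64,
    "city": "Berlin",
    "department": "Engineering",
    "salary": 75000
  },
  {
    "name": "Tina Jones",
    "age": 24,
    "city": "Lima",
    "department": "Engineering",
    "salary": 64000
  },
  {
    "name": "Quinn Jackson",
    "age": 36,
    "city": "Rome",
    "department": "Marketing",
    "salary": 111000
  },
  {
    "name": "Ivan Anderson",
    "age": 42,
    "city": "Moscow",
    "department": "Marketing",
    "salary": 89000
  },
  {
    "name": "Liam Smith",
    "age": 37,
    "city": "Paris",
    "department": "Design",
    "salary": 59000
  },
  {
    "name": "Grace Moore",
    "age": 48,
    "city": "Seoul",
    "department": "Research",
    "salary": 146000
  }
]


Data: 8 records
Condition: age > 30

Checking each record:
  Eve Wilson: 44 MATCH
  Sam White: 37 MATCH
  Liam Jones: 64 MATCH
  Tina Jones: 24
  Quinn Jackson: 36 MATCH
  Ivan Anderson: 42 MATCH
  Liam Smith: 37 MATCH
  Grace Moore: 48 MATCH

Count: 7

7


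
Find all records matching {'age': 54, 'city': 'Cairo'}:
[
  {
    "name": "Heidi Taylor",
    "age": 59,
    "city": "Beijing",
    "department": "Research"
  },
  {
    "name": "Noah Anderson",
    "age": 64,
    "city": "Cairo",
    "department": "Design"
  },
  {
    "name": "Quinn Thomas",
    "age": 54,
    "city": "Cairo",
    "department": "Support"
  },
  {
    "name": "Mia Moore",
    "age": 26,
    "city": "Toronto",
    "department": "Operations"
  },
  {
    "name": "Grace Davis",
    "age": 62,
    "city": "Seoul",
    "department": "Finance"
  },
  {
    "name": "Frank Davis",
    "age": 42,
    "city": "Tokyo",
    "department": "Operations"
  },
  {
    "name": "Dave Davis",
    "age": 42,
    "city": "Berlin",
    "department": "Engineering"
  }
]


Search criteria: {'age': 54, 'city': 'Cairo'}

Checking 7 records:
  Heidi Taylor: {age: 59, city: Beijing}
  Noah Anderson: {age: 64, city: Cairo}
  Quinn Thomas: {age: 54, city: Cairo} <-- MATCH
  Mia Moore: {age: 26, city: Toronto}
  Grace Davis: {age: 62, city: Seoul}
  Frank Davis: {age: 42, city: Tokyo}
  Dave Davis: {age: 42, city: Berlin}

Matches: ["Quinn Thomas"]

["Quinn Thomas"]


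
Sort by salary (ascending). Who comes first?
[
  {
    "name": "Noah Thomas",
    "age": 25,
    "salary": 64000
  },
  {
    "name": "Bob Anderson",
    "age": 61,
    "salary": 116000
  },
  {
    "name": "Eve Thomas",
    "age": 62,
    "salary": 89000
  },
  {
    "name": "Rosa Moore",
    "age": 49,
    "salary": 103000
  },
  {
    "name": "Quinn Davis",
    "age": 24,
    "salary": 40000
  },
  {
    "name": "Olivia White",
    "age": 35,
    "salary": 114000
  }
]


Sort by: salary (ascending)

Sorted order:
  1. Quinn Davis (salary = 40000)
  2. Noah Thomas (salary = 64000)
  3. Eve Thomas (salary = 89000)
  4. Rosa Moore (salary = 103000)
  5. Olivia White (salary = 114000)
  6. Bob Anderson (salary = 116000)

First: Quinn Davis

Quinn Davis


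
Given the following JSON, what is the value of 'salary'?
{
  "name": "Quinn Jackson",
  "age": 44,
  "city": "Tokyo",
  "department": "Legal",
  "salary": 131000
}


Looking up field 'salary'
Value: 131000

131000


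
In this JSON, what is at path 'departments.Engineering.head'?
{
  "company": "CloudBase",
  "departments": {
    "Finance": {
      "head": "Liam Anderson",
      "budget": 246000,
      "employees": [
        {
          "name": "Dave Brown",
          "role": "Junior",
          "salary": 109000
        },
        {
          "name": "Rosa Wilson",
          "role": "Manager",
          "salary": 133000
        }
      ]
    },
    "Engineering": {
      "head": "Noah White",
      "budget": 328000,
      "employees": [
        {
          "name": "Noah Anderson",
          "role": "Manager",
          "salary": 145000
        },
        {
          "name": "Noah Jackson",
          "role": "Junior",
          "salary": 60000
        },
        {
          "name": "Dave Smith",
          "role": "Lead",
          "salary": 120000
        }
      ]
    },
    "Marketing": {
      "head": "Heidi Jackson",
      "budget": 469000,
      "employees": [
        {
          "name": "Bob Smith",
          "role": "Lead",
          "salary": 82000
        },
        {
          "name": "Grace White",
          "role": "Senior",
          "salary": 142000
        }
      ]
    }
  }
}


Path: departments.Engineering.head

Navigate:
  -> departments
  -> Engineering
  -> head = 'Noah White'

Noah White


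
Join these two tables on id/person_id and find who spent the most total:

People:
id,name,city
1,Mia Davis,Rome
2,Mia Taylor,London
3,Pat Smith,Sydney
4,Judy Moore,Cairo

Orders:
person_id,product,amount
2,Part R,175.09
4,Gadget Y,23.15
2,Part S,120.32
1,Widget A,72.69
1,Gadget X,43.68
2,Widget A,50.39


Join on: people.id = orders.person_id

Joined rows:
  Mia Taylor (London) bought Part R for $175.09
  Judy Moore (Cairo) bought Gadget Y for $23.15
  Mia Taylor (London) bought Part S for $120.32
  Mia Davis (Rome) bought Widget A for $72.69
  Mia Davis (Rome) bought Gadget X for $43.68
  Mia Taylor (London) bought Widget A for $50.39

Total per person:
  Mia Taylor: $345.80
  Mia Davis: $116.37
  Judy Moore: $23.15

Top spender: Mia Taylor ($345.80)

Mia Taylor ($345.80)


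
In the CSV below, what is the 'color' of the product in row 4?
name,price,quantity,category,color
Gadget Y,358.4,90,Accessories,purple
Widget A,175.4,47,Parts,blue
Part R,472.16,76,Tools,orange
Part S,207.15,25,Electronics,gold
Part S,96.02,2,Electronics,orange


Query: Row 4 ('Part S'), column 'color'
Value: gold

gold


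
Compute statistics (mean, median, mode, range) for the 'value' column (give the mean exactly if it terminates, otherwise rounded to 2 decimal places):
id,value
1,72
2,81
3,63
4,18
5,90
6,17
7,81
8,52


Data: [72, 81, 63, 18, 90, 17, 81, 52]
Count: 8
Sum: 474
Mean: 474/8 = 59.25
Sorted: [17, 18, 52, 63, 72, 81, 81, 90]
Median: 67.5
Mode: 81 (2 times)
Range: 90 - 17 = 73
Min: 17, Max: 90

mean=59.25, median=67.5, mode=81, range=73


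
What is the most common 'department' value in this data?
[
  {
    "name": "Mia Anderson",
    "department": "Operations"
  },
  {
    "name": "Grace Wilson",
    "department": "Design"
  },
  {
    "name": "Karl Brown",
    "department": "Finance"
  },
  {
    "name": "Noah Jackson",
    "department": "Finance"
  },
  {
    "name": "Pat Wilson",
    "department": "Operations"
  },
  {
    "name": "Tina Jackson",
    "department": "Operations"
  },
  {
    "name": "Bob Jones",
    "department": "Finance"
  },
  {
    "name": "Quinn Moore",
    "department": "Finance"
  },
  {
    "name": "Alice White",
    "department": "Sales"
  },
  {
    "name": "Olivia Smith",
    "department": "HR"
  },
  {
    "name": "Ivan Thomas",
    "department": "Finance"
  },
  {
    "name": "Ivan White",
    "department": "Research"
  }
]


Counting 'department' values across 12 records:

  Finance: 5 #####
  Operations: 3 ###
  Design: 1 #
  Sales: 1 #
  HR: 1 #
  Research: 1 #

Most common: Finance (5 times)

Finance (5 times)


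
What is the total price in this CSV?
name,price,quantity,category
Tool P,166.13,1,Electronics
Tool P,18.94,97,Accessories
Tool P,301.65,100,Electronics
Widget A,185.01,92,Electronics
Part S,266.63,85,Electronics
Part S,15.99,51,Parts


Computing total price:
Values: [166.13, 18.94, 301.65, 185.01, 266.63, 15.99]
Sum = 954.35

954.35


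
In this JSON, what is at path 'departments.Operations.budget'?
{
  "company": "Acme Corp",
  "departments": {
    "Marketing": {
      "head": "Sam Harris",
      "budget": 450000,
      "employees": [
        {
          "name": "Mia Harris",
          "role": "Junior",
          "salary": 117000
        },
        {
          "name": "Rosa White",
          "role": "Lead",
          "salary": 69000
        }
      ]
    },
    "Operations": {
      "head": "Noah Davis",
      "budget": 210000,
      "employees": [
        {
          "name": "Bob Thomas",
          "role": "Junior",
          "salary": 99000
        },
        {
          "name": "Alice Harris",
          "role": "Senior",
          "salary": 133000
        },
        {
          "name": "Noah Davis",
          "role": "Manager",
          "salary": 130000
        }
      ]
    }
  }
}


Path: departments.Operations.budget

Navigate:
  -> departments
  -> Operations
  -> budget = 210000

210000


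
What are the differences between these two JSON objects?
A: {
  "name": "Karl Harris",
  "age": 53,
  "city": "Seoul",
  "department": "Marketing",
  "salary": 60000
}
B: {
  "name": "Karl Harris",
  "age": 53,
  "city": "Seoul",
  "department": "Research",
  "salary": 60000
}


Comparing each field (in key order):
  name: same
  age: same
  city: same
  department: DIFFERENT
  salary: same
Differences:
  department: Marketing -> Research

1 field(s) changed

1 change: department


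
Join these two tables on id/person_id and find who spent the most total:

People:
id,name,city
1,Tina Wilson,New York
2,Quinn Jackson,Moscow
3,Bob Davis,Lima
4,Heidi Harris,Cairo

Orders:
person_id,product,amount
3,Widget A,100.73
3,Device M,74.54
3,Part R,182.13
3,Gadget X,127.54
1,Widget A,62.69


Join on: people.id = orders.person_id

Joined rows:
  Bob Davis (Lima) bought Widget A for $100.73
  Bob Davis (Lima) bought Device M for $74.54
  Bob Davis (Lima) bought Part R for $182.13
  Bob Davis (Lima) bought Gadget X for $127.54
  Tina Wilson (New York) bought Widget A for $62.69

Total per person:
  Bob Davis: $484.94
  Tina Wilson: $62.69

Top spender: Bob Davis ($484.94)

Bob Davis ($484.94)


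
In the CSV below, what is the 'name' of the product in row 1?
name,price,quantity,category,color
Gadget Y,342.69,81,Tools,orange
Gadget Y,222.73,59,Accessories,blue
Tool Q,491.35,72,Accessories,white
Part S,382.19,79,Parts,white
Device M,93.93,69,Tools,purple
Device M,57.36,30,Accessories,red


Query: Row 1 ('Gadget Y'), column 'name'
Value: Gadget Y

Gadget Y


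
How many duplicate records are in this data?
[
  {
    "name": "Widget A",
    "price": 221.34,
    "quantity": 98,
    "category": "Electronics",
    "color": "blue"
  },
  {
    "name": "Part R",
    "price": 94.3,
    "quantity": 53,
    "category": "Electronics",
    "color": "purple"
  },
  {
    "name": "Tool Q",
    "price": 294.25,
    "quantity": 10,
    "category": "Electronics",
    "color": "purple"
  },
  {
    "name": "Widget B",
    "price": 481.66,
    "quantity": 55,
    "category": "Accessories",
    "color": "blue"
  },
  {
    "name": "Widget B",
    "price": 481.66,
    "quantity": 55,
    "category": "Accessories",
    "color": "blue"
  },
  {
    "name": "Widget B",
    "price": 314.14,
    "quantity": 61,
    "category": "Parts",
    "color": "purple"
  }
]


Checking 6 records for duplicates:

  Row 1: Widget A ($221.34, qty 98)
  Row 2: Part R ($94.3, qty 53)
  Row 3: Tool Q ($294.25, qty 10)
  Row 4: Widget B ($481.66, qty 55)
  Row 5: Widget B ($481.66, qty 55) <-- DUPLICATE
  Row 6: Widget B ($314.14, qty 61)

Duplicates found: 1
Unique records: 5

1 duplicates, 5 unique


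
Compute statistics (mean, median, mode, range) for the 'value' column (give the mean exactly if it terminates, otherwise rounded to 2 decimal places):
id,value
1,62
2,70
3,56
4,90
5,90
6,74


Data: [62, 70, 56, 90, 90, 74]
Count: 6
Sum: 442
Mean: 442/6 ≈ 73.67 (rounded to 2 decimal places)
Sorted: [56, 62, 70, 74, 90, 90]
Median: 72.0
Mode: 90 (2 times)
Range: 90 - 56 = 34
Min: 56, Max: 90

mean≈73.67, median=72.0, mode=90, range=34


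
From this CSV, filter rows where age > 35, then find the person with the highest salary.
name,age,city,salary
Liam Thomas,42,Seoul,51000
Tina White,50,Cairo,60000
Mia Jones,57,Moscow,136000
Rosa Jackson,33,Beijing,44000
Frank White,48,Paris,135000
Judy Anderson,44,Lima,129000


Filter: age > 35
Sort by: salary (descending)

Filtered records (5):
  Mia Jones, age 57, salary $136000
  Frank White, age 48, salary $135000
  Judy Anderson, age 44, salary $129000
  Tina White, age 50, salary $60000
  Liam Thomas, age 42, salary $51000

Highest salary: Mia Jones ($136000)

Mia Jones


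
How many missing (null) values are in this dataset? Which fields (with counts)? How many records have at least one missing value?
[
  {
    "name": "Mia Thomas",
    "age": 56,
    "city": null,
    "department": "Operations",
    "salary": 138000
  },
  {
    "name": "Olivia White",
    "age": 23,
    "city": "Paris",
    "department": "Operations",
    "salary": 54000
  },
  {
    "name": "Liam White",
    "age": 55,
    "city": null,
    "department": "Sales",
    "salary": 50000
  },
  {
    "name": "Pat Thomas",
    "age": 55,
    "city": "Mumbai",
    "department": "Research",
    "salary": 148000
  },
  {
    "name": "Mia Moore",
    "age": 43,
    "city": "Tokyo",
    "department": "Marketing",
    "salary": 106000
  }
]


Checking for missing (null) values in 5 records:

  Mia Thomas: city
  Olivia White: complete
  Liam White: city
  Pat Thomas: complete
  Mia Moore: complete

Per field:
  name: 0 missing
  age: 0 missing
  city: 2 missing
  department: 0 missing
  salary: 0 missing

Total missing values: 2
Records with any missing: 2

2 missing values (city: 2); 2 incomplete records


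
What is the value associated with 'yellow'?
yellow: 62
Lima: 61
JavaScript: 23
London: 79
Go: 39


Looking up key 'yellow'
Value: 62

62


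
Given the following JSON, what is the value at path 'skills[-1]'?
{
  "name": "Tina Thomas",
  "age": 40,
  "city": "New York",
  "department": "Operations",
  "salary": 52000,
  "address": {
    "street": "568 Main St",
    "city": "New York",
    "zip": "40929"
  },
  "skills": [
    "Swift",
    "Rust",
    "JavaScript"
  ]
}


Query: skills[-1]
Path: skills -> last element
Value: JavaScript

JavaScript


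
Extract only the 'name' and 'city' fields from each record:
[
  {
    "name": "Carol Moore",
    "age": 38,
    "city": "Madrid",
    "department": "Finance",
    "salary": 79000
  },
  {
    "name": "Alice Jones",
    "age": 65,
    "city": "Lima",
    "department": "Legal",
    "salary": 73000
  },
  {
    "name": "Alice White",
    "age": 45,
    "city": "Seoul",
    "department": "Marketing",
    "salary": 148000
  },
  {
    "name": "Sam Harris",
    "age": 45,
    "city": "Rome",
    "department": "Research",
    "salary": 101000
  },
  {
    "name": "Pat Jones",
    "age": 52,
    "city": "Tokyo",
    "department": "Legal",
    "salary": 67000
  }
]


Original: 5 records with fields: name, age, city, department, salary
Keep: ['name', 'city']
Drop: ['age', 'department', 'salary']
Result: 5 records, 2 fields each

[
  {
    "name": "Carol Moore",
    "city": "Madrid"
  },
  {
    "name": "Alice Jones",
    "city": "Lima"
  },
  {
    "name": "Alice White",
    "city": "Seoul"
  },
  {
    "name": "Sam Harris",
    "city": "Rome"
  },
  {
    "name": "Pat Jones",
    "city": "Tokyo"
  }
]


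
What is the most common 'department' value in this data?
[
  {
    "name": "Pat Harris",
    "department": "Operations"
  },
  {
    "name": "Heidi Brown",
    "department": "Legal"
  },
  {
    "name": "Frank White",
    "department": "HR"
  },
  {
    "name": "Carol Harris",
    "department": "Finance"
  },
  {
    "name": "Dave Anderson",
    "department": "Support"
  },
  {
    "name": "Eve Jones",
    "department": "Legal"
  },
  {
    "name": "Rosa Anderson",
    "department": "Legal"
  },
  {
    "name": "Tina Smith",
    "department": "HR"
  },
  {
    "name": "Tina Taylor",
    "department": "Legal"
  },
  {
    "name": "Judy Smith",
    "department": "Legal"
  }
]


Counting 'department' values across 10 records:

  Legal: 5 #####
  HR: 2 ##
  Operations: 1 #
  Finance: 1 #
  Support: 1 #

Most common: Legal (5 times)

Legal (5 times)


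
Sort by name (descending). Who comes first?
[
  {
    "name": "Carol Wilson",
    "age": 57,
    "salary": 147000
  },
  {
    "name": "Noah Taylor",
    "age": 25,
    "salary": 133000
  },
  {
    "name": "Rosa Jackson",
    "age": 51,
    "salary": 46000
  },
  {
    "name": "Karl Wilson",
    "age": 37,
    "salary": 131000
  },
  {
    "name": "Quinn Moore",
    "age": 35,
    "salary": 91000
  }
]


Sort by: name (descending)

Sorted order:
  1. Rosa Jackson (name = Rosa Jackson)
  2. Quinn Moore (name = Quinn Moore)
  3. Noah Taylor (name = Noah Taylor)
  4. Karl Wilson (name = Karl Wilson)
  5. Carol Wilson (name = Carol Wilson)

First: Rosa Jackson

Rosa Jackson


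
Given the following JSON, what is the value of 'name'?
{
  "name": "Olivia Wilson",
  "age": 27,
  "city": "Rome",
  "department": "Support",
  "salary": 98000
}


Looking up field 'name'
Value: Olivia Wilson

Olivia Wilson


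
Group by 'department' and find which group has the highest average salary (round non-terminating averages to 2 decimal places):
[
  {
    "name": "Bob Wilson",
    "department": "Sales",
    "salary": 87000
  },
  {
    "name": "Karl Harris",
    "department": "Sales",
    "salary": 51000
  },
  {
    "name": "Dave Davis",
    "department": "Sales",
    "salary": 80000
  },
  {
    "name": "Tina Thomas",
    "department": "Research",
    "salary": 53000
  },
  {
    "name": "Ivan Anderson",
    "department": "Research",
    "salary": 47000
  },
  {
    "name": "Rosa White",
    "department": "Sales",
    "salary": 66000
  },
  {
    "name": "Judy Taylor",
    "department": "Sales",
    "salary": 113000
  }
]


Group by: department

Groups:
  Research: 2 people, avg salary = 100000/2 = $50000
  Sales: 5 people, avg salary = 397000/5 = $79400

Highest average salary: Sales ($79400)

Sales ($79400)


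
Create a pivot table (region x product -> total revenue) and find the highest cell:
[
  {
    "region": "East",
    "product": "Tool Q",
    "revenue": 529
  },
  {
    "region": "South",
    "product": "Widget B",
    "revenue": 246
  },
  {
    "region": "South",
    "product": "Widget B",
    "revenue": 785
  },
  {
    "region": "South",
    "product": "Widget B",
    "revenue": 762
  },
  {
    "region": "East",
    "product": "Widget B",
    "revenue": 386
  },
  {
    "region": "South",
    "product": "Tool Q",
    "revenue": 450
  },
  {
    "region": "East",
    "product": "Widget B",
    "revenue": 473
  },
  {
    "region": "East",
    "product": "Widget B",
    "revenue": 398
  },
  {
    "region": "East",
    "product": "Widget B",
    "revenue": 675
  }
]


Pivot: region (rows) x product (columns) -> total revenue

     Tool Q        Widget B    
East           529          1932  
South          450          1793  

Highest: East / Widget B = $1932

East / Widget B = $1932


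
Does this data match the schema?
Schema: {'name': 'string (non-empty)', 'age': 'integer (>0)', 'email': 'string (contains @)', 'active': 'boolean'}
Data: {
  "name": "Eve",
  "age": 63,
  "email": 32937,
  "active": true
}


Validating each field against schema:
  name: OK (non-empty string)
  age: OK (positive integer)
  email: FAIL (32937 is not a string)
  active: OK (boolean)

Result: INVALID (1 error: email)

INVALID (1 error: email)


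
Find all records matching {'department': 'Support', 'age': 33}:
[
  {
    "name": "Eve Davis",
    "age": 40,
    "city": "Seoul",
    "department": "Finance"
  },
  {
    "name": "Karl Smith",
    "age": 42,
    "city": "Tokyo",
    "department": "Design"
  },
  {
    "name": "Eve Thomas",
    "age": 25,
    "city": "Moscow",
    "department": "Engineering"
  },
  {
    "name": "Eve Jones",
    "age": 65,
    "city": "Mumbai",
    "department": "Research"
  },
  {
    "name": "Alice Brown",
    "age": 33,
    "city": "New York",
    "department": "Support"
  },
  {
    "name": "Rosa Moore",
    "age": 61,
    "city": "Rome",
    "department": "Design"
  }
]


Search criteria: {'department': 'Support', 'age': 33}

Checking 6 records:
  Eve Davis: {department: Finance, age: 40}
  Karl Smith: {department: Design, age: 42}
  Eve Thomas: {department: Engineering, age: 25}
  Eve Jones: {department: Research, age: 65}
  Alice Brown: {department: Support, age: 33} <-- MATCH
  Rosa Moore: {department: Design, age: 61}

Matches: ["Alice Brown"]

["Alice Brown"]


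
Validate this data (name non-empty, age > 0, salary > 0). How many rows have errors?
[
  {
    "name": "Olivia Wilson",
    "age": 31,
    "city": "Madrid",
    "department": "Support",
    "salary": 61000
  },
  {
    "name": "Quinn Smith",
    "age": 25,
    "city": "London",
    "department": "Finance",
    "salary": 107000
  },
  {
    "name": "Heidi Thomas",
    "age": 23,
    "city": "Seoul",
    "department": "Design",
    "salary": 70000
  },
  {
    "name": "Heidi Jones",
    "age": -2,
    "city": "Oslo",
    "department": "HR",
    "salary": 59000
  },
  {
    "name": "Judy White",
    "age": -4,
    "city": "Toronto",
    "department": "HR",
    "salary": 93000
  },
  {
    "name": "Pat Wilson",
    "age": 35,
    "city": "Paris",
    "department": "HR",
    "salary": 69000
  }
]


Validating 6 records:
Rules: name non-empty, age > 0, salary > 0

  Row 1 (Olivia Wilson): OK
  Row 2 (Quinn Smith): OK
  Row 3 (Heidi Thomas): OK
  Row 4 (Heidi Jones): negative age: -2
  Row 5 (Judy White): negative age: -4
  Row 6 (Pat Wilson): OK

Total errors: 2

2 errors


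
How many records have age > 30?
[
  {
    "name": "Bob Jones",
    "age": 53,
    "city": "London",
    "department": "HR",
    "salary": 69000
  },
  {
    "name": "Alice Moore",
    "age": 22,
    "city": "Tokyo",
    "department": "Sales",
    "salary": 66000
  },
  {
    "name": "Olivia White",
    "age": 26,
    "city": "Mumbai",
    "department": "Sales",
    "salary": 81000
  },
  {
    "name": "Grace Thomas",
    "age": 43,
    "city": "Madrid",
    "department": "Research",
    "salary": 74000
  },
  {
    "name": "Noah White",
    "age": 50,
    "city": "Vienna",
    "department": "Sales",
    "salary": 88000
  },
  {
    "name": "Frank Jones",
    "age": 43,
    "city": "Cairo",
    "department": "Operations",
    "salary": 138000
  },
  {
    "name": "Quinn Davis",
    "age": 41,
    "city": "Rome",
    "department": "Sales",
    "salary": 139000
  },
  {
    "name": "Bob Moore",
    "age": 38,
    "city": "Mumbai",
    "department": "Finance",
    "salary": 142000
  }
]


Data: 8 records
Condition: age > 30

Checking each record:
  Bob Jones: 53 MATCH
  Alice Moore: 22
  Olivia White: 26
  Grace Thomas: 43 MATCH
  Noah White: 50 MATCH
  Frank Jones: 43 MATCH
  Quinn Davis: 41 MATCH
  Bob Moore: 38 MATCH

Count: 6

6


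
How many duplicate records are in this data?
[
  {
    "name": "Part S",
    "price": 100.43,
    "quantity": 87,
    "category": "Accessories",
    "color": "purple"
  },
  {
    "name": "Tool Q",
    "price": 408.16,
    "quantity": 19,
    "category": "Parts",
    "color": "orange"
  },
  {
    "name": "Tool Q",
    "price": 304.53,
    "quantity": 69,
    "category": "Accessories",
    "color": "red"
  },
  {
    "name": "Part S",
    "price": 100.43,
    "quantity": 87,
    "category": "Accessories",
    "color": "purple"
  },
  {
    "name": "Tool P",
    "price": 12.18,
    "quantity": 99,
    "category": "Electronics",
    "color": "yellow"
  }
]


Checking 5 records for duplicates:

  Row 1: Part S ($100.43, qty 87)
  Row 2: Tool Q ($408.16, qty 19)
  Row 3: Tool Q ($304.53, qty 69)
  Row 4: Part S ($100.43, qty 87) <-- DUPLICATE
  Row 5: Tool P ($12.18, qty 99)

Duplicates found: 1
Unique records: 4

1 duplicates, 4 unique


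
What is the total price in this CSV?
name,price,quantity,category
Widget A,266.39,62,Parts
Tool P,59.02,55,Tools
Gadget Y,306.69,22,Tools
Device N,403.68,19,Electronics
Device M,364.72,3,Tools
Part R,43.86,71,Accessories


Computing total price:
Values: [266.39, 59.02, 306.69, 403.68, 364.72, 43.86]
Sum = 1444.36

1444.36


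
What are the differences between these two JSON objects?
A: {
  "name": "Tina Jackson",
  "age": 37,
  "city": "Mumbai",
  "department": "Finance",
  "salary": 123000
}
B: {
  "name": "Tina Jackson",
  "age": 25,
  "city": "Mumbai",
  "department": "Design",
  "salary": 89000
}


Comparing each field (in key order):
  name: same
  age: DIFFERENT
  city: same
  department: DIFFERENT
  salary: DIFFERENT
Differences:
  age: 37 -> 25
  department: Finance -> Design
  salary: 123000 -> 89000

3 field(s) changed

3 changes: age, department, salary


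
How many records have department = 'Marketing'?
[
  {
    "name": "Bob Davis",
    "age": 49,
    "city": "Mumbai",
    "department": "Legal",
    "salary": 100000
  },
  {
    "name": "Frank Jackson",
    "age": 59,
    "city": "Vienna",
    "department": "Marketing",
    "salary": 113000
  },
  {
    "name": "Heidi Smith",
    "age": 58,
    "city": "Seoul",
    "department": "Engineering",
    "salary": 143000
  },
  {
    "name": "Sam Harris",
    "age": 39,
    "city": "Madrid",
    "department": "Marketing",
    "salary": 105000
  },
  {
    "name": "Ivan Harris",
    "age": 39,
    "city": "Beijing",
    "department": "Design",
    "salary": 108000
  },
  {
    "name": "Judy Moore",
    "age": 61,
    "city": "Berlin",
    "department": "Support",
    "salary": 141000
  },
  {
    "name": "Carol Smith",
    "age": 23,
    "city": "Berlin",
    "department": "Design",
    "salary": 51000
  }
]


Data: 7 records
Condition: department = 'Marketing'

Checking each record:
  Bob Davis: Legal
  Frank Jackson: Marketing MATCH
  Heidi Smith: Engineering
  Sam Harris: Marketing MATCH
  Ivan Harris: Design
  Judy Moore: Support
  Carol Smith: Design

Count: 2

2


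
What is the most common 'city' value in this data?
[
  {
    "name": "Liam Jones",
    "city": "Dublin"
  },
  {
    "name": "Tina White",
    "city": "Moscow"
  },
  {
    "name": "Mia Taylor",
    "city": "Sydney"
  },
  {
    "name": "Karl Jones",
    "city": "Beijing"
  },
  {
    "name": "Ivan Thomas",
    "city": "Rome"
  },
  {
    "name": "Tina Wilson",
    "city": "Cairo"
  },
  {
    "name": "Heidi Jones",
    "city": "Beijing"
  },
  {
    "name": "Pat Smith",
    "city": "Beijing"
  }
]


Counting 'city' values across 8 records:

  Beijing: 3 ###
  Dublin: 1 #
  Moscow: 1 #
  Sydney: 1 #
  Rome: 1 #
  Cairo: 1 #

Most common: Beijing (3 times)

Beijing (3 times)


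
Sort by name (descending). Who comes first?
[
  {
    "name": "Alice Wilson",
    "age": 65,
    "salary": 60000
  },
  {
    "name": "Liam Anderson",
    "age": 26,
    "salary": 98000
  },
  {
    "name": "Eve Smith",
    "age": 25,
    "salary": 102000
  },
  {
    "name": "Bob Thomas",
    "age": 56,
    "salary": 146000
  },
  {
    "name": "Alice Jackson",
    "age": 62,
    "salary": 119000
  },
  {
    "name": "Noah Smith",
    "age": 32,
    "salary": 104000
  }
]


Sort by: name (descending)

Sorted order:
  1. Noah Smith (name = Noah Smith)
  2. Liam Anderson (name = Liam Anderson)
  3. Eve Smith (name = Eve Smith)
  4. Bob Thomas (name = Bob Thomas)
  5. Alice Wilson (name = Alice Wilson)
  6. Alice Jackson (name = Alice Jackson)

First: Noah Smith

Noah Smith


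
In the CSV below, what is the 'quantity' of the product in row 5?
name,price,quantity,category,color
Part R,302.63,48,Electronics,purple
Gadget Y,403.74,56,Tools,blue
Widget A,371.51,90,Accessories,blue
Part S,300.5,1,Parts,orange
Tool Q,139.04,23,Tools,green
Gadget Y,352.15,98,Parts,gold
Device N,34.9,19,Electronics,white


Query: Row 5 ('Tool Q'), column 'quantity'
Value: 23

23


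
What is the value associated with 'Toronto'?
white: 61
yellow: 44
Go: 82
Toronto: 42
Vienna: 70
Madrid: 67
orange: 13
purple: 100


Looking up key 'Toronto'
Value: 42

42


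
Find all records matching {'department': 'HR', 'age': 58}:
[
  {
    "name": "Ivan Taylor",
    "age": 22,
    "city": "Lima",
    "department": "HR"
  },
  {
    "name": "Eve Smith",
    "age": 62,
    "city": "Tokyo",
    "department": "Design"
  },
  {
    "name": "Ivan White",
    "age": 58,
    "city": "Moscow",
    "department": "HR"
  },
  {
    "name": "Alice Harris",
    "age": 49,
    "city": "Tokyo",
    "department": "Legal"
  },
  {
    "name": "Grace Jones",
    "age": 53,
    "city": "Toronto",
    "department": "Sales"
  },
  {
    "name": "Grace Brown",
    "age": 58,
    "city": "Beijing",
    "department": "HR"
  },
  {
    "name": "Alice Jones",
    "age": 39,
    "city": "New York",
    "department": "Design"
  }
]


Search criteria: {'department': 'HR', 'age': 58}

Checking 7 records:
  Ivan Taylor: {department: HR, age: 22}
  Eve Smith: {department: Design, age: 62}
  Ivan White: {department: HR, age: 58} <-- MATCH
  Alice Harris: {department: Legal, age: 49}
  Grace Jones: {department: Sales, age: 53}
  Grace Brown: {department: HR, age: 58} <-- MATCH
  Alice Jones: {department: Design, age: 39}

Matches: ["Ivan White", "Grace Brown"]

["Ivan White", "Grace Brown"]


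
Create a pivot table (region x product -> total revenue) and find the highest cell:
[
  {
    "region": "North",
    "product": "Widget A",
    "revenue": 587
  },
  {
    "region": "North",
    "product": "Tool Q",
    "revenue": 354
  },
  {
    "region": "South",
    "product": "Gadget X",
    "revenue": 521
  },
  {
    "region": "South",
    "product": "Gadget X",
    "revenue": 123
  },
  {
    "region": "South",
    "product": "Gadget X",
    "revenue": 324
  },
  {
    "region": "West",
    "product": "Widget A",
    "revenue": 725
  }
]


Pivot: region (rows) x product (columns) -> total revenue

     Gadget X      Tool Q        Widget A    
North            0           354           587  
South          968             0             0  
West             0             0           725  

Highest: South / Gadget X = $968

South / Gadget X = $968


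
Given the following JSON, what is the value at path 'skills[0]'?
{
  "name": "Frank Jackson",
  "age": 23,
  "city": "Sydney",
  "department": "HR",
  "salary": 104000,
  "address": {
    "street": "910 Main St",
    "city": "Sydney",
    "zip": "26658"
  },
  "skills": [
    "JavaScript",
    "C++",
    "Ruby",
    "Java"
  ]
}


Query: skills[0]
Path: skills -> first element
Value: JavaScript

JavaScript


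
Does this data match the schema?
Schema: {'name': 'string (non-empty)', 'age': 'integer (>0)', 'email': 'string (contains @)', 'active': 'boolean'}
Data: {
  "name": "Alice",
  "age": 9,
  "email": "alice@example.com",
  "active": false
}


Validating each field against schema:
  name: OK (non-empty string)
  age: OK (positive integer)
  email: OK (string with @)
  active: OK (boolean)

Result: VALID

VALID


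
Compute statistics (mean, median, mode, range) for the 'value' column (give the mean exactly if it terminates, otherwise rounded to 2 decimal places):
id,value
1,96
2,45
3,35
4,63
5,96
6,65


Data: [96, 45, 35, 63, 96, 65]
Count: 6
Sum: 400
Mean: 400/6 ≈ 66.67 (rounded to 2 decimal places)
Sorted: [35, 45, 63, 65, 96, 96]
Median: 64.0
Mode: 96 (2 times)
Range: 96 - 35 = 61
Min: 35, Max: 96

mean≈66.67, median=64.0, mode=96, range=61


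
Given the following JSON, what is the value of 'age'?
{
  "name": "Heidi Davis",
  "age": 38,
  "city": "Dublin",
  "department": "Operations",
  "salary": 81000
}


Looking up field 'age'
Value: 38

38


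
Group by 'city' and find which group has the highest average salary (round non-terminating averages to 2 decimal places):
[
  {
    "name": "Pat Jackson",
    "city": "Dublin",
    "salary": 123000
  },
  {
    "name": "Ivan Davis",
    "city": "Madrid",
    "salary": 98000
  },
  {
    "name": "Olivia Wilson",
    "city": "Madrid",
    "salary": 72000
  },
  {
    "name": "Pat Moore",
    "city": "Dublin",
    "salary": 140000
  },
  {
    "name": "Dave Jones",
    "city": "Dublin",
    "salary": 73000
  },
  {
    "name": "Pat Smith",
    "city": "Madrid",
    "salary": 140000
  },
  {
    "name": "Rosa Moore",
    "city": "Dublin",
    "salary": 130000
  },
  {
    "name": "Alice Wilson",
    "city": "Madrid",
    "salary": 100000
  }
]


Group by: city

Groups:
  Dublin: 4 people, avg salary = 466000/4 = $116500
  Madrid: 4 people, avg salary = 410000/4 = $102500

Highest average salary: Dublin ($116500)

Dublin ($116500)


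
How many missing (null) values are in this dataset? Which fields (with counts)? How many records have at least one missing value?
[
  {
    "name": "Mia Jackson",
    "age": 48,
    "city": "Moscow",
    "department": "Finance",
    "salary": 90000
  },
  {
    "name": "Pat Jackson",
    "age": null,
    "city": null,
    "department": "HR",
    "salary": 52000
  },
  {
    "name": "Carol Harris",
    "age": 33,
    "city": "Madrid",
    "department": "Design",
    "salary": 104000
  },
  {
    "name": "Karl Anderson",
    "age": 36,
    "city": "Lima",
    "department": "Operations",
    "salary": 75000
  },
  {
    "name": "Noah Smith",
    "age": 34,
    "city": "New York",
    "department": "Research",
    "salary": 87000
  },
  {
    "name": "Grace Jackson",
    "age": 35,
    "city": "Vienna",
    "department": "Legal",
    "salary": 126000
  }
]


Checking for missing (null) values in 6 records:

  Mia Jackson: complete
  Pat Jackson: age, city
  Carol Harris: complete
  Karl Anderson: complete
  Noah Smith: complete
  Grace Jackson: complete

Per field:
  name: 0 missing
  age: 1 missing
  city: 1 missing
  department: 0 missing
  salary: 0 missing

Total missing values: 2
Records with any missing: 1

2 missing values (age: 1, city: 1); 1 incomplete records


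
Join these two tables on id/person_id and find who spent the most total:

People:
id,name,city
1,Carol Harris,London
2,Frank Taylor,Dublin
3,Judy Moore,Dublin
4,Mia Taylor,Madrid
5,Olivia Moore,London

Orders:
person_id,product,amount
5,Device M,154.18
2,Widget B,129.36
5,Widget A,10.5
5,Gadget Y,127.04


Join on: people.id = orders.person_id

Joined rows:
  Olivia Moore (London) bought Device M for $154.18
  Frank Taylor (Dublin) bought Widget B for $129.36
  Olivia Moore (London) bought Widget A for $10.5
  Olivia Moore (London) bought Gadget Y for $127.04

Total per person:
  Olivia Moore: $291.72
  Frank Taylor: $129.36

Top spender: Olivia Moore ($291.72)

Olivia Moore ($291.72)


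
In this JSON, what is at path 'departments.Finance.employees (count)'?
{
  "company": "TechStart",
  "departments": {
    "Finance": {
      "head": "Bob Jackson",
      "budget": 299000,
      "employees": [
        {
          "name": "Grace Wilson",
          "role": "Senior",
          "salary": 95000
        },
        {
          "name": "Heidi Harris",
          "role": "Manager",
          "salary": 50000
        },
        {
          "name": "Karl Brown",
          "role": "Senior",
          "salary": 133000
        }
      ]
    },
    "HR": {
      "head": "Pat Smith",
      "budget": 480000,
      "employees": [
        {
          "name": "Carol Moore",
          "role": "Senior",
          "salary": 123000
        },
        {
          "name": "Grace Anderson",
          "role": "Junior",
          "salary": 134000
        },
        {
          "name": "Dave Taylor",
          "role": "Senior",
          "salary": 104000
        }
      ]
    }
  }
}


Path: departments.Finance.employees (count)

Navigate:
  -> departments
  -> Finance
  -> employees (array, length 3)

3
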